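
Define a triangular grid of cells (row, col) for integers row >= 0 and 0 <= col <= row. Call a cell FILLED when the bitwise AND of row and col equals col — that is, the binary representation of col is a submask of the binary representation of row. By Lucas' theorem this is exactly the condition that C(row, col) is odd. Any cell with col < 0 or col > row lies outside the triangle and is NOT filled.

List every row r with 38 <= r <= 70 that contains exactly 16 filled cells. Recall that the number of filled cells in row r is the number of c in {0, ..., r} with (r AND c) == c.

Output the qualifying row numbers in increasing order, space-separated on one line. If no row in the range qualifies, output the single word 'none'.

Answer: 39 43 45 46 51 53 54 57 58 60

Derivation:
Row r has 2^popcount(r) filled cells, so we need popcount(r) = log2(16) = 4.
Scan r = 38..70 and keep those with exactly 4 one-bits:
r=38=100110 popcount=3 -> skip
r=39=100111 popcount=4 -> KEEP
r=40=101000 popcount=2 -> skip
r=41=101001 popcount=3 -> skip
r=42=101010 popcount=3 -> skip
r=43=101011 popcount=4 -> KEEP
r=44=101100 popcount=3 -> skip
r=45=101101 popcount=4 -> KEEP
r=46=101110 popcount=4 -> KEEP
r=47=101111 popcount=5 -> skip
r=48=110000 popcount=2 -> skip
r=49=110001 popcount=3 -> skip
r=50=110010 popcount=3 -> skip
r=51=110011 popcount=4 -> KEEP
r=52=110100 popcount=3 -> skip
r=53=110101 popcount=4 -> KEEP
r=54=110110 popcount=4 -> KEEP
r=55=110111 popcount=5 -> skip
r=56=111000 popcount=3 -> skip
r=57=111001 popcount=4 -> KEEP
r=58=111010 popcount=4 -> KEEP
r=59=111011 popcount=5 -> skip
r=60=111100 popcount=4 -> KEEP
r=61=111101 popcount=5 -> skip
r=62=111110 popcount=5 -> skip
r=63=111111 popcount=6 -> skip
r=64=1000000 popcount=1 -> skip
r=65=1000001 popcount=2 -> skip
r=66=1000010 popcount=2 -> skip
r=67=1000011 popcount=3 -> skip
r=68=1000100 popcount=2 -> skip
r=69=1000101 popcount=3 -> skip
r=70=1000110 popcount=3 -> skip
Kept rows: 39 43 45 46 51 53 54 57 58 60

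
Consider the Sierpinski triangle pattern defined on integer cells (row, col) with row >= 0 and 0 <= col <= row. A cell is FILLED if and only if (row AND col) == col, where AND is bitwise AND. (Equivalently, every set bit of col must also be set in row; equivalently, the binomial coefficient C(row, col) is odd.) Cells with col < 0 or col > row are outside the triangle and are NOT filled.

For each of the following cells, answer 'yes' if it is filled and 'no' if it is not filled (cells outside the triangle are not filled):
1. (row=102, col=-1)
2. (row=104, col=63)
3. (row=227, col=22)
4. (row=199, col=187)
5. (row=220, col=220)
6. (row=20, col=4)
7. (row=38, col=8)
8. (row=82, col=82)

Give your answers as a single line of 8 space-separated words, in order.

Answer: no no no no yes yes no yes

Derivation:
(102,-1): col outside [0, 102] -> not filled
(104,63): row=0b1101000, col=0b111111, row AND col = 0b101000 = 40; 40 != 63 -> empty
(227,22): row=0b11100011, col=0b10110, row AND col = 0b10 = 2; 2 != 22 -> empty
(199,187): row=0b11000111, col=0b10111011, row AND col = 0b10000011 = 131; 131 != 187 -> empty
(220,220): row=0b11011100, col=0b11011100, row AND col = 0b11011100 = 220; 220 == 220 -> filled
(20,4): row=0b10100, col=0b100, row AND col = 0b100 = 4; 4 == 4 -> filled
(38,8): row=0b100110, col=0b1000, row AND col = 0b0 = 0; 0 != 8 -> empty
(82,82): row=0b1010010, col=0b1010010, row AND col = 0b1010010 = 82; 82 == 82 -> filled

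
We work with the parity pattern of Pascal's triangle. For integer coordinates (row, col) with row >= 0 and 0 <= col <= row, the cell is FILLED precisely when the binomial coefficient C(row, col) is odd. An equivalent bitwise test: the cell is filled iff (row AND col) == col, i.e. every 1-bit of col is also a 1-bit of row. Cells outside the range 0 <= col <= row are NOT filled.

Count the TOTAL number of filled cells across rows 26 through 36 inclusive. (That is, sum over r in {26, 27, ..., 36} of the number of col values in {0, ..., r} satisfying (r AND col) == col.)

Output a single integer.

Answer: 118

Derivation:
r26=11010 pc3: +8 =8
r27=11011 pc4: +16 =24
r28=11100 pc3: +8 =32
r29=11101 pc4: +16 =48
r30=11110 pc4: +16 =64
r31=11111 pc5: +32 =96
r32=100000 pc1: +2 =98
r33=100001 pc2: +4 =102
r34=100010 pc2: +4 =106
r35=100011 pc3: +8 =114
r36=100100 pc2: +4 =118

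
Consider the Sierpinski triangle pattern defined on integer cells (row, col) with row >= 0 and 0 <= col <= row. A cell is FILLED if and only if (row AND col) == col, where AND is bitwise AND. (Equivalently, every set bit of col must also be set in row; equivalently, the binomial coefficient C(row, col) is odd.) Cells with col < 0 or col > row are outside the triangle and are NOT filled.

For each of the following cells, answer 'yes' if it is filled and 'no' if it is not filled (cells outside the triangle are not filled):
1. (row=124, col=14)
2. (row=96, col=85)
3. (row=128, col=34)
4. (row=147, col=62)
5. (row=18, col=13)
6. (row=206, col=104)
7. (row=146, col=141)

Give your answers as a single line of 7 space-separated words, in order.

Answer: no no no no no no no

Derivation:
(124,14): row=0b1111100, col=0b1110, row AND col = 0b1100 = 12; 12 != 14 -> empty
(96,85): row=0b1100000, col=0b1010101, row AND col = 0b1000000 = 64; 64 != 85 -> empty
(128,34): row=0b10000000, col=0b100010, row AND col = 0b0 = 0; 0 != 34 -> empty
(147,62): row=0b10010011, col=0b111110, row AND col = 0b10010 = 18; 18 != 62 -> empty
(18,13): row=0b10010, col=0b1101, row AND col = 0b0 = 0; 0 != 13 -> empty
(206,104): row=0b11001110, col=0b1101000, row AND col = 0b1001000 = 72; 72 != 104 -> empty
(146,141): row=0b10010010, col=0b10001101, row AND col = 0b10000000 = 128; 128 != 141 -> empty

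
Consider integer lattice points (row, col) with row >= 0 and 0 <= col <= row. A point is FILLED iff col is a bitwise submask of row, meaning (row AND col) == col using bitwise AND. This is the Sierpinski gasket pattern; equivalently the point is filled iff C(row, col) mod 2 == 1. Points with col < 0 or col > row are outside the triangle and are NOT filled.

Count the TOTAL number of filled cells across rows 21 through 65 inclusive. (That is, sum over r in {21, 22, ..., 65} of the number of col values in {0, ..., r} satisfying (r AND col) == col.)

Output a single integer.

Answer: 632

Derivation:
r21=10101 pc3: +8 =8
r22=10110 pc3: +8 =16
r23=10111 pc4: +16 =32
r24=11000 pc2: +4 =36
r25=11001 pc3: +8 =44
r26=11010 pc3: +8 =52
r27=11011 pc4: +16 =68
r28=11100 pc3: +8 =76
r29=11101 pc4: +16 =92
r30=11110 pc4: +16 =108
r31=11111 pc5: +32 =140
r32=100000 pc1: +2 =142
r33=100001 pc2: +4 =146
r34=100010 pc2: +4 =150
r35=100011 pc3: +8 =158
r36=100100 pc2: +4 =162
r37=100101 pc3: +8 =170
r38=100110 pc3: +8 =178
r39=100111 pc4: +16 =194
r40=101000 pc2: +4 =198
r41=101001 pc3: +8 =206
r42=101010 pc3: +8 =214
r43=101011 pc4: +16 =230
r44=101100 pc3: +8 =238
r45=101101 pc4: +16 =254
r46=101110 pc4: +16 =270
r47=101111 pc5: +32 =302
r48=110000 pc2: +4 =306
r49=110001 pc3: +8 =314
r50=110010 pc3: +8 =322
r51=110011 pc4: +16 =338
r52=110100 pc3: +8 =346
r53=110101 pc4: +16 =362
r54=110110 pc4: +16 =378
r55=110111 pc5: +32 =410
r56=111000 pc3: +8 =418
r57=111001 pc4: +16 =434
r58=111010 pc4: +16 =450
r59=111011 pc5: +32 =482
r60=111100 pc4: +16 =498
r61=111101 pc5: +32 =530
r62=111110 pc5: +32 =562
r63=111111 pc6: +64 =626
r64=1000000 pc1: +2 =628
r65=1000001 pc2: +4 =632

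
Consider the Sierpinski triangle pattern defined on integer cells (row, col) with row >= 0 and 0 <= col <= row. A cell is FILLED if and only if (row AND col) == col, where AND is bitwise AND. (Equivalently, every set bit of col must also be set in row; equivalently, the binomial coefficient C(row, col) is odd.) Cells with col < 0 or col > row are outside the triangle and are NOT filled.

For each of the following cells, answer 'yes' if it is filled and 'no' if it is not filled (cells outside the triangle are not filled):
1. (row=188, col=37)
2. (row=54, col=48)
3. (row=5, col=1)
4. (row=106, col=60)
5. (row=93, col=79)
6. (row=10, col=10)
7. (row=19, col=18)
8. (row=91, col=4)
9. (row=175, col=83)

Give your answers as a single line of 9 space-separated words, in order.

(188,37): row=0b10111100, col=0b100101, row AND col = 0b100100 = 36; 36 != 37 -> empty
(54,48): row=0b110110, col=0b110000, row AND col = 0b110000 = 48; 48 == 48 -> filled
(5,1): row=0b101, col=0b1, row AND col = 0b1 = 1; 1 == 1 -> filled
(106,60): row=0b1101010, col=0b111100, row AND col = 0b101000 = 40; 40 != 60 -> empty
(93,79): row=0b1011101, col=0b1001111, row AND col = 0b1001101 = 77; 77 != 79 -> empty
(10,10): row=0b1010, col=0b1010, row AND col = 0b1010 = 10; 10 == 10 -> filled
(19,18): row=0b10011, col=0b10010, row AND col = 0b10010 = 18; 18 == 18 -> filled
(91,4): row=0b1011011, col=0b100, row AND col = 0b0 = 0; 0 != 4 -> empty
(175,83): row=0b10101111, col=0b1010011, row AND col = 0b11 = 3; 3 != 83 -> empty

Answer: no yes yes no no yes yes no no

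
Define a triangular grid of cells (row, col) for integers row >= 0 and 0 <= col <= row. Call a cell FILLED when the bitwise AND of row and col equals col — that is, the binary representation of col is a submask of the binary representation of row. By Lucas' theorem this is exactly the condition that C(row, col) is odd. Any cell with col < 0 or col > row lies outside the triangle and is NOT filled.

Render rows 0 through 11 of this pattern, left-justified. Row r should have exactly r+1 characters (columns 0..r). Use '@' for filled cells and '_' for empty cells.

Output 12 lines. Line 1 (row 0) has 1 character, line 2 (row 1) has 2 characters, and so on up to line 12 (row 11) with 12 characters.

r0=0: @
r1=1: @@
r2=10: @_@
r3=11: @@@@
r4=100: @___@
r5=101: @@__@@
r6=110: @_@_@_@
r7=111: @@@@@@@@
r8=1000: @_______@
r9=1001: @@______@@
r10=1010: @_@_____@_@
r11=1011: @@@@____@@@@

Answer: @
@@
@_@
@@@@
@___@
@@__@@
@_@_@_@
@@@@@@@@
@_______@
@@______@@
@_@_____@_@
@@@@____@@@@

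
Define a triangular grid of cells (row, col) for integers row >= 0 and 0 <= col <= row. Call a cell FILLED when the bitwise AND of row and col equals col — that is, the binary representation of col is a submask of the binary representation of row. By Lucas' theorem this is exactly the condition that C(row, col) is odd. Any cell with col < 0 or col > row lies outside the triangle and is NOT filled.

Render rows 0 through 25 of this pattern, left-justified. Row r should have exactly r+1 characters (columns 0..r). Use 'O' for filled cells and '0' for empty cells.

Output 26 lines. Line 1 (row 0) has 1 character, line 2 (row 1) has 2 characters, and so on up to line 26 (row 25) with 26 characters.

r0=0: O
r1=1: OO
r2=10: O0O
r3=11: OOOO
r4=100: O000O
r5=101: OO00OO
r6=110: O0O0O0O
r7=111: OOOOOOOO
r8=1000: O0000000O
r9=1001: OO000000OO
r10=1010: O0O00000O0O
r11=1011: OOOO0000OOOO
r12=1100: O000O000O000O
r13=1101: OO00OO00OO00OO
r14=1110: O0O0O0O0O0O0O0O
r15=1111: OOOOOOOOOOOOOOOO
r16=10000: O000000000000000O
r17=10001: OO00000000000000OO
r18=10010: O0O0000000000000O0O
r19=10011: OOOO000000000000OOOO
r20=10100: O000O00000000000O000O
r21=10101: OO00OO0000000000OO00OO
r22=10110: O0O0O0O000000000O0O0O0O
r23=10111: OOOOOOOO00000000OOOOOOOO
r24=11000: O0000000O0000000O0000000O
r25=11001: OO000000OO000000OO000000OO

Answer: O
OO
O0O
OOOO
O000O
OO00OO
O0O0O0O
OOOOOOOO
O0000000O
OO000000OO
O0O00000O0O
OOOO0000OOOO
O000O000O000O
OO00OO00OO00OO
O0O0O0O0O0O0O0O
OOOOOOOOOOOOOOOO
O000000000000000O
OO00000000000000OO
O0O0000000000000O0O
OOOO000000000000OOOO
O000O00000000000O000O
OO00OO0000000000OO00OO
O0O0O0O000000000O0O0O0O
OOOOOOOO00000000OOOOOOOO
O0000000O0000000O0000000O
OO000000OO000000OO000000OO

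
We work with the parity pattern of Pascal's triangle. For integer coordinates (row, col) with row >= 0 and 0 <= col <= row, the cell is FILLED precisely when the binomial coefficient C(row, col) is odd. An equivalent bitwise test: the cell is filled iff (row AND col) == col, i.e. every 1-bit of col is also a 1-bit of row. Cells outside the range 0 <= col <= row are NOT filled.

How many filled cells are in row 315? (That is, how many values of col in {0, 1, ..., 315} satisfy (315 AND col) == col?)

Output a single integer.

Answer: 64

Derivation:
315 in binary = 100111011
popcount(315) = number of 1-bits in 100111011 = 6
A col c satisfies (315 AND c) == c iff every set bit of c is also set in 315; each of the 6 set bits of 315 can independently be on or off in c.
count = 2^6 = 64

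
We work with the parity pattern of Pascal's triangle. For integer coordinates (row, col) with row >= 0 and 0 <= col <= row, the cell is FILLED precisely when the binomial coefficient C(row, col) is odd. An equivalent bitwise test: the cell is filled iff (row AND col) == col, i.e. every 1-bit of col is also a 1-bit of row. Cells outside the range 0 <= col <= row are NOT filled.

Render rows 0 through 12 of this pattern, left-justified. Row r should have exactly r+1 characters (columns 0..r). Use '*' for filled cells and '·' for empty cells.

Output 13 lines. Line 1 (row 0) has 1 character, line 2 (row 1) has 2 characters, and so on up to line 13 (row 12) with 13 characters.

Answer: *
**
*·*
****
*···*
**··**
*·*·*·*
********
*·······*
**······**
*·*·····*·*
****····****
*···*···*···*

Derivation:
r0=0: *
r1=1: **
r2=10: *·*
r3=11: ****
r4=100: *···*
r5=101: **··**
r6=110: *·*·*·*
r7=111: ********
r8=1000: *·······*
r9=1001: **······**
r10=1010: *·*·····*·*
r11=1011: ****····****
r12=1100: *···*···*···*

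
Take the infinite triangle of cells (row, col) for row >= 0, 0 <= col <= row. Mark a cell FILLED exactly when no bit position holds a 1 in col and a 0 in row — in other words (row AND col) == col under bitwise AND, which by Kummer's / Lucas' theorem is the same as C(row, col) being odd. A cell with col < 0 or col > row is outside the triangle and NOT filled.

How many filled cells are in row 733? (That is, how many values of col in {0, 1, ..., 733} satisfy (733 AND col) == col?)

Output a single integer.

Answer: 128

Derivation:
733 in binary = 1011011101
popcount(733) = number of 1-bits in 1011011101 = 7
A col c satisfies (733 AND c) == c iff every set bit of c is also set in 733; each of the 7 set bits of 733 can independently be on or off in c.
count = 2^7 = 128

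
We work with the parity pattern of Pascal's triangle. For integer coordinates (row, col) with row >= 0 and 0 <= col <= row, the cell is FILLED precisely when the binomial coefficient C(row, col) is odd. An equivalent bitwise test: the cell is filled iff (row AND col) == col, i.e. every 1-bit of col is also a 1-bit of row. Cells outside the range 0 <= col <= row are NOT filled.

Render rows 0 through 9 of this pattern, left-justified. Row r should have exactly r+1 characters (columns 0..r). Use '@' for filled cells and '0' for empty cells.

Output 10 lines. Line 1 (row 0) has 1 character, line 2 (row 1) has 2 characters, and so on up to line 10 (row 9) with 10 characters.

Answer: @
@@
@0@
@@@@
@000@
@@00@@
@0@0@0@
@@@@@@@@
@0000000@
@@000000@@

Derivation:
r0=0: @
r1=1: @@
r2=10: @0@
r3=11: @@@@
r4=100: @000@
r5=101: @@00@@
r6=110: @0@0@0@
r7=111: @@@@@@@@
r8=1000: @0000000@
r9=1001: @@000000@@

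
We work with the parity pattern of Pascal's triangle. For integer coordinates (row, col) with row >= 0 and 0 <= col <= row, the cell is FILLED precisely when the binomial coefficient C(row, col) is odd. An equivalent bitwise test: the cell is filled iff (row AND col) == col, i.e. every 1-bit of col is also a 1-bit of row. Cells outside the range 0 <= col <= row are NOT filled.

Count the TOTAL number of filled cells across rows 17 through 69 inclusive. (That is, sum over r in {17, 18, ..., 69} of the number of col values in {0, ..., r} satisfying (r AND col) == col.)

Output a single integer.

r17=10001 pc2: +4 =4
r18=10010 pc2: +4 =8
r19=10011 pc3: +8 =16
r20=10100 pc2: +4 =20
r21=10101 pc3: +8 =28
r22=10110 pc3: +8 =36
r23=10111 pc4: +16 =52
r24=11000 pc2: +4 =56
r25=11001 pc3: +8 =64
r26=11010 pc3: +8 =72
r27=11011 pc4: +16 =88
r28=11100 pc3: +8 =96
r29=11101 pc4: +16 =112
r30=11110 pc4: +16 =128
r31=11111 pc5: +32 =160
r32=100000 pc1: +2 =162
r33=100001 pc2: +4 =166
r34=100010 pc2: +4 =170
r35=100011 pc3: +8 =178
r36=100100 pc2: +4 =182
r37=100101 pc3: +8 =190
r38=100110 pc3: +8 =198
r39=100111 pc4: +16 =214
r40=101000 pc2: +4 =218
r41=101001 pc3: +8 =226
r42=101010 pc3: +8 =234
r43=101011 pc4: +16 =250
r44=101100 pc3: +8 =258
r45=101101 pc4: +16 =274
r46=101110 pc4: +16 =290
r47=101111 pc5: +32 =322
r48=110000 pc2: +4 =326
r49=110001 pc3: +8 =334
r50=110010 pc3: +8 =342
r51=110011 pc4: +16 =358
r52=110100 pc3: +8 =366
r53=110101 pc4: +16 =382
r54=110110 pc4: +16 =398
r55=110111 pc5: +32 =430
r56=111000 pc3: +8 =438
r57=111001 pc4: +16 =454
r58=111010 pc4: +16 =470
r59=111011 pc5: +32 =502
r60=111100 pc4: +16 =518
r61=111101 pc5: +32 =550
r62=111110 pc5: +32 =582
r63=111111 pc6: +64 =646
r64=1000000 pc1: +2 =648
r65=1000001 pc2: +4 =652
r66=1000010 pc2: +4 =656
r67=1000011 pc3: +8 =664
r68=1000100 pc2: +4 =668
r69=1000101 pc3: +8 =676

Answer: 676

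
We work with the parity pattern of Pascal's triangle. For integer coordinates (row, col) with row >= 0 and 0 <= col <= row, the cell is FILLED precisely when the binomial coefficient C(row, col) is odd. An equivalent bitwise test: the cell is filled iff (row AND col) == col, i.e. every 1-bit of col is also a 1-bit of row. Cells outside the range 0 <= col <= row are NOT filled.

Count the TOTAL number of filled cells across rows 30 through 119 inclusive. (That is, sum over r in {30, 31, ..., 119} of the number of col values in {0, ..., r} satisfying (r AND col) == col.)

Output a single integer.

Answer: 1560

Derivation:
r30=11110 pc4: +16 =16
r31=11111 pc5: +32 =48
r32=100000 pc1: +2 =50
r33=100001 pc2: +4 =54
r34=100010 pc2: +4 =58
r35=100011 pc3: +8 =66
r36=100100 pc2: +4 =70
r37=100101 pc3: +8 =78
r38=100110 pc3: +8 =86
r39=100111 pc4: +16 =102
r40=101000 pc2: +4 =106
r41=101001 pc3: +8 =114
r42=101010 pc3: +8 =122
r43=101011 pc4: +16 =138
r44=101100 pc3: +8 =146
r45=101101 pc4: +16 =162
r46=101110 pc4: +16 =178
r47=101111 pc5: +32 =210
r48=110000 pc2: +4 =214
r49=110001 pc3: +8 =222
r50=110010 pc3: +8 =230
r51=110011 pc4: +16 =246
r52=110100 pc3: +8 =254
r53=110101 pc4: +16 =270
r54=110110 pc4: +16 =286
r55=110111 pc5: +32 =318
r56=111000 pc3: +8 =326
r57=111001 pc4: +16 =342
r58=111010 pc4: +16 =358
r59=111011 pc5: +32 =390
r60=111100 pc4: +16 =406
r61=111101 pc5: +32 =438
r62=111110 pc5: +32 =470
r63=111111 pc6: +64 =534
r64=1000000 pc1: +2 =536
r65=1000001 pc2: +4 =540
r66=1000010 pc2: +4 =544
r67=1000011 pc3: +8 =552
r68=1000100 pc2: +4 =556
r69=1000101 pc3: +8 =564
r70=1000110 pc3: +8 =572
r71=1000111 pc4: +16 =588
r72=1001000 pc2: +4 =592
r73=1001001 pc3: +8 =600
r74=1001010 pc3: +8 =608
r75=1001011 pc4: +16 =624
r76=1001100 pc3: +8 =632
r77=1001101 pc4: +16 =648
r78=1001110 pc4: +16 =664
r79=1001111 pc5: +32 =696
r80=1010000 pc2: +4 =700
r81=1010001 pc3: +8 =708
r82=1010010 pc3: +8 =716
r83=1010011 pc4: +16 =732
r84=1010100 pc3: +8 =740
r85=1010101 pc4: +16 =756
r86=1010110 pc4: +16 =772
r87=1010111 pc5: +32 =804
r88=1011000 pc3: +8 =812
r89=1011001 pc4: +16 =828
r90=1011010 pc4: +16 =844
r91=1011011 pc5: +32 =876
r92=1011100 pc4: +16 =892
r93=1011101 pc5: +32 =924
r94=1011110 pc5: +32 =956
r95=1011111 pc6: +64 =1020
r96=1100000 pc2: +4 =1024
r97=1100001 pc3: +8 =1032
r98=1100010 pc3: +8 =1040
r99=1100011 pc4: +16 =1056
r100=1100100 pc3: +8 =1064
r101=1100101 pc4: +16 =1080
r102=1100110 pc4: +16 =1096
r103=1100111 pc5: +32 =1128
r104=1101000 pc3: +8 =1136
r105=1101001 pc4: +16 =1152
r106=1101010 pc4: +16 =1168
r107=1101011 pc5: +32 =1200
r108=1101100 pc4: +16 =1216
r109=1101101 pc5: +32 =1248
r110=1101110 pc5: +32 =1280
r111=1101111 pc6: +64 =1344
r112=1110000 pc3: +8 =1352
r113=1110001 pc4: +16 =1368
r114=1110010 pc4: +16 =1384
r115=1110011 pc5: +32 =1416
r116=1110100 pc4: +16 =1432
r117=1110101 pc5: +32 =1464
r118=1110110 pc5: +32 =1496
r119=1110111 pc6: +64 =1560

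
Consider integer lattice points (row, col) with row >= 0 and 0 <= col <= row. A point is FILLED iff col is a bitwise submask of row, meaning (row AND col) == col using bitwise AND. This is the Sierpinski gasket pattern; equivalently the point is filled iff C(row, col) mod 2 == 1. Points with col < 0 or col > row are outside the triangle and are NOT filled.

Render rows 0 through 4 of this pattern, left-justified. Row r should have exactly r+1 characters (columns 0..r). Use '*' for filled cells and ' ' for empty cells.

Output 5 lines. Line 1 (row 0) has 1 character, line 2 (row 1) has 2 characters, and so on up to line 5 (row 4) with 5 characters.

Answer: *
**
* *
****
*   *

Derivation:
r0=0: *
r1=1: **
r2=10: * *
r3=11: ****
r4=100: *   *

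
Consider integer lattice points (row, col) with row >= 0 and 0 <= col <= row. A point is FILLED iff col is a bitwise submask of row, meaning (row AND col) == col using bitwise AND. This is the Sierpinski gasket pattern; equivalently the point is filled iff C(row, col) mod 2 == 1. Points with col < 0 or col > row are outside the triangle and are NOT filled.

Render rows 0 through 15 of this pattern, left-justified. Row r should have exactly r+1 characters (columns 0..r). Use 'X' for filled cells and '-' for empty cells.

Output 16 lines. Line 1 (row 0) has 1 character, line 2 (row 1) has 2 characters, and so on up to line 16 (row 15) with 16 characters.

r0=0: X
r1=1: XX
r2=10: X-X
r3=11: XXXX
r4=100: X---X
r5=101: XX--XX
r6=110: X-X-X-X
r7=111: XXXXXXXX
r8=1000: X-------X
r9=1001: XX------XX
r10=1010: X-X-----X-X
r11=1011: XXXX----XXXX
r12=1100: X---X---X---X
r13=1101: XX--XX--XX--XX
r14=1110: X-X-X-X-X-X-X-X
r15=1111: XXXXXXXXXXXXXXXX

Answer: X
XX
X-X
XXXX
X---X
XX--XX
X-X-X-X
XXXXXXXX
X-------X
XX------XX
X-X-----X-X
XXXX----XXXX
X---X---X---X
XX--XX--XX--XX
X-X-X-X-X-X-X-X
XXXXXXXXXXXXXXXX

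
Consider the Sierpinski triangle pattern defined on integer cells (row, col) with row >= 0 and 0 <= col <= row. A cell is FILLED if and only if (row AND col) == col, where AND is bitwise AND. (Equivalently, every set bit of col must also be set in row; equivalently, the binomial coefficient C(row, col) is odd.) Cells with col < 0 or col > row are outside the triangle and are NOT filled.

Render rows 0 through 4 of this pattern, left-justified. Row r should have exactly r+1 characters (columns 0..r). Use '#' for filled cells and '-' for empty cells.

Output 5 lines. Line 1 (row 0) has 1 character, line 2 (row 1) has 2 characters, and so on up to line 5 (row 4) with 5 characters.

Answer: #
##
#-#
####
#---#

Derivation:
r0=0: #
r1=1: ##
r2=10: #-#
r3=11: ####
r4=100: #---#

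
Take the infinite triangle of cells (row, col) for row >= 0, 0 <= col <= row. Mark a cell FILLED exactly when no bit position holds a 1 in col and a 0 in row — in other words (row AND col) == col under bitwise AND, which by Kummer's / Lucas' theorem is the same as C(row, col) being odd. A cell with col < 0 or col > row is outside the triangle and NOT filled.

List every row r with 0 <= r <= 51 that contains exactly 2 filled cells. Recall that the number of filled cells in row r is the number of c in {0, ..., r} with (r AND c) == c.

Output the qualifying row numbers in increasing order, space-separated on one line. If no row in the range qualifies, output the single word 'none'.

Row r has 2^popcount(r) filled cells, so we need popcount(r) = log2(2) = 1.
Scan r = 0..51 and keep those with exactly 1 one-bits:
r=0=0 popcount=0 -> skip
r=1=1 popcount=1 -> KEEP
r=2=10 popcount=1 -> KEEP
r=3=11 popcount=2 -> skip
r=4=100 popcount=1 -> KEEP
r=5=101 popcount=2 -> skip
r=6=110 popcount=2 -> skip
r=7=111 popcount=3 -> skip
r=8=1000 popcount=1 -> KEEP
r=9=1001 popcount=2 -> skip
r=10=1010 popcount=2 -> skip
r=11=1011 popcount=3 -> skip
r=12=1100 popcount=2 -> skip
r=13=1101 popcount=3 -> skip
r=14=1110 popcount=3 -> skip
r=15=1111 popcount=4 -> skip
r=16=10000 popcount=1 -> KEEP
r=17=10001 popcount=2 -> skip
r=18=10010 popcount=2 -> skip
r=19=10011 popcount=3 -> skip
r=20=10100 popcount=2 -> skip
r=21=10101 popcount=3 -> skip
r=22=10110 popcount=3 -> skip
r=23=10111 popcount=4 -> skip
r=24=11000 popcount=2 -> skip
r=25=11001 popcount=3 -> skip
r=26=11010 popcount=3 -> skip
r=27=11011 popcount=4 -> skip
r=28=11100 popcount=3 -> skip
r=29=11101 popcount=4 -> skip
r=30=11110 popcount=4 -> skip
r=31=11111 popcount=5 -> skip
r=32=100000 popcount=1 -> KEEP
r=33=100001 popcount=2 -> skip
r=34=100010 popcount=2 -> skip
r=35=100011 popcount=3 -> skip
r=36=100100 popcount=2 -> skip
r=37=100101 popcount=3 -> skip
r=38=100110 popcount=3 -> skip
r=39=100111 popcount=4 -> skip
r=40=101000 popcount=2 -> skip
r=41=101001 popcount=3 -> skip
r=42=101010 popcount=3 -> skip
r=43=101011 popcount=4 -> skip
r=44=101100 popcount=3 -> skip
r=45=101101 popcount=4 -> skip
r=46=101110 popcount=4 -> skip
r=47=101111 popcount=5 -> skip
r=48=110000 popcount=2 -> skip
r=49=110001 popcount=3 -> skip
r=50=110010 popcount=3 -> skip
r=51=110011 popcount=4 -> skip
Kept rows: 1 2 4 8 16 32

Answer: 1 2 4 8 16 32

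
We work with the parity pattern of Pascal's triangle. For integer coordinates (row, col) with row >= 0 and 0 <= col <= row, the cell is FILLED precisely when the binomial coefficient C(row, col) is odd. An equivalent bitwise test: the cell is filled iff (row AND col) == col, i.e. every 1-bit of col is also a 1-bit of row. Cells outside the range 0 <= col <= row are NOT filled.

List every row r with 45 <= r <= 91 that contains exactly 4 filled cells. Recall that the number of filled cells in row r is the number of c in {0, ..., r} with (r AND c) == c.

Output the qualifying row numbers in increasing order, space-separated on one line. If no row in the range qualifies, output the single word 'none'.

Answer: 48 65 66 68 72 80

Derivation:
Row r has 2^popcount(r) filled cells, so we need popcount(r) = log2(4) = 2.
Scan r = 45..91 and keep those with exactly 2 one-bits:
r=45=101101 popcount=4 -> skip
r=46=101110 popcount=4 -> skip
r=47=101111 popcount=5 -> skip
r=48=110000 popcount=2 -> KEEP
r=49=110001 popcount=3 -> skip
r=50=110010 popcount=3 -> skip
r=51=110011 popcount=4 -> skip
r=52=110100 popcount=3 -> skip
r=53=110101 popcount=4 -> skip
r=54=110110 popcount=4 -> skip
r=55=110111 popcount=5 -> skip
r=56=111000 popcount=3 -> skip
r=57=111001 popcount=4 -> skip
r=58=111010 popcount=4 -> skip
r=59=111011 popcount=5 -> skip
r=60=111100 popcount=4 -> skip
r=61=111101 popcount=5 -> skip
r=62=111110 popcount=5 -> skip
r=63=111111 popcount=6 -> skip
r=64=1000000 popcount=1 -> skip
r=65=1000001 popcount=2 -> KEEP
r=66=1000010 popcount=2 -> KEEP
r=67=1000011 popcount=3 -> skip
r=68=1000100 popcount=2 -> KEEP
r=69=1000101 popcount=3 -> skip
r=70=1000110 popcount=3 -> skip
r=71=1000111 popcount=4 -> skip
r=72=1001000 popcount=2 -> KEEP
r=73=1001001 popcount=3 -> skip
r=74=1001010 popcount=3 -> skip
r=75=1001011 popcount=4 -> skip
r=76=1001100 popcount=3 -> skip
r=77=1001101 popcount=4 -> skip
r=78=1001110 popcount=4 -> skip
r=79=1001111 popcount=5 -> skip
r=80=1010000 popcount=2 -> KEEP
r=81=1010001 popcount=3 -> skip
r=82=1010010 popcount=3 -> skip
r=83=1010011 popcount=4 -> skip
r=84=1010100 popcount=3 -> skip
r=85=1010101 popcount=4 -> skip
r=86=1010110 popcount=4 -> skip
r=87=1010111 popcount=5 -> skip
r=88=1011000 popcount=3 -> skip
r=89=1011001 popcount=4 -> skip
r=90=1011010 popcount=4 -> skip
r=91=1011011 popcount=5 -> skip
Kept rows: 48 65 66 68 72 80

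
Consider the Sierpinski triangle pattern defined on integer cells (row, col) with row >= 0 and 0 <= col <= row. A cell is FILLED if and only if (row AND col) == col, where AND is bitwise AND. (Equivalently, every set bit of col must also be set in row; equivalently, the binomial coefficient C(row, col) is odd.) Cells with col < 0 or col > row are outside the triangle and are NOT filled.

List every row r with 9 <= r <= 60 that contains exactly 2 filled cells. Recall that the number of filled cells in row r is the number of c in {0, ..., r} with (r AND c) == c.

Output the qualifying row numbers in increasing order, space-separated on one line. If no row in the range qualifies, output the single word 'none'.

Answer: 16 32

Derivation:
Row r has 2^popcount(r) filled cells, so we need popcount(r) = log2(2) = 1.
Scan r = 9..60 and keep those with exactly 1 one-bits:
r=9=1001 popcount=2 -> skip
r=10=1010 popcount=2 -> skip
r=11=1011 popcount=3 -> skip
r=12=1100 popcount=2 -> skip
r=13=1101 popcount=3 -> skip
r=14=1110 popcount=3 -> skip
r=15=1111 popcount=4 -> skip
r=16=10000 popcount=1 -> KEEP
r=17=10001 popcount=2 -> skip
r=18=10010 popcount=2 -> skip
r=19=10011 popcount=3 -> skip
r=20=10100 popcount=2 -> skip
r=21=10101 popcount=3 -> skip
r=22=10110 popcount=3 -> skip
r=23=10111 popcount=4 -> skip
r=24=11000 popcount=2 -> skip
r=25=11001 popcount=3 -> skip
r=26=11010 popcount=3 -> skip
r=27=11011 popcount=4 -> skip
r=28=11100 popcount=3 -> skip
r=29=11101 popcount=4 -> skip
r=30=11110 popcount=4 -> skip
r=31=11111 popcount=5 -> skip
r=32=100000 popcount=1 -> KEEP
r=33=100001 popcount=2 -> skip
r=34=100010 popcount=2 -> skip
r=35=100011 popcount=3 -> skip
r=36=100100 popcount=2 -> skip
r=37=100101 popcount=3 -> skip
r=38=100110 popcount=3 -> skip
r=39=100111 popcount=4 -> skip
r=40=101000 popcount=2 -> skip
r=41=101001 popcount=3 -> skip
r=42=101010 popcount=3 -> skip
r=43=101011 popcount=4 -> skip
r=44=101100 popcount=3 -> skip
r=45=101101 popcount=4 -> skip
r=46=101110 popcount=4 -> skip
r=47=101111 popcount=5 -> skip
r=48=110000 popcount=2 -> skip
r=49=110001 popcount=3 -> skip
r=50=110010 popcount=3 -> skip
r=51=110011 popcount=4 -> skip
r=52=110100 popcount=3 -> skip
r=53=110101 popcount=4 -> skip
r=54=110110 popcount=4 -> skip
r=55=110111 popcount=5 -> skip
r=56=111000 popcount=3 -> skip
r=57=111001 popcount=4 -> skip
r=58=111010 popcount=4 -> skip
r=59=111011 popcount=5 -> skip
r=60=111100 popcount=4 -> skip
Kept rows: 16 32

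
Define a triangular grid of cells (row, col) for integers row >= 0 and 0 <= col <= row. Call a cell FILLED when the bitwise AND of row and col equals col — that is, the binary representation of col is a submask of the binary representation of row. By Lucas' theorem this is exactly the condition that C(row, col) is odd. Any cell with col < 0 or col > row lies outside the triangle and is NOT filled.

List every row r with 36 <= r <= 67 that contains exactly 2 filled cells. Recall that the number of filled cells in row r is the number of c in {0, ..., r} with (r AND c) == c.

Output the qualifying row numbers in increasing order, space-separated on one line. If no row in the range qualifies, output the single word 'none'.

Answer: 64

Derivation:
Row r has 2^popcount(r) filled cells, so we need popcount(r) = log2(2) = 1.
Scan r = 36..67 and keep those with exactly 1 one-bits:
r=36=100100 popcount=2 -> skip
r=37=100101 popcount=3 -> skip
r=38=100110 popcount=3 -> skip
r=39=100111 popcount=4 -> skip
r=40=101000 popcount=2 -> skip
r=41=101001 popcount=3 -> skip
r=42=101010 popcount=3 -> skip
r=43=101011 popcount=4 -> skip
r=44=101100 popcount=3 -> skip
r=45=101101 popcount=4 -> skip
r=46=101110 popcount=4 -> skip
r=47=101111 popcount=5 -> skip
r=48=110000 popcount=2 -> skip
r=49=110001 popcount=3 -> skip
r=50=110010 popcount=3 -> skip
r=51=110011 popcount=4 -> skip
r=52=110100 popcount=3 -> skip
r=53=110101 popcount=4 -> skip
r=54=110110 popcount=4 -> skip
r=55=110111 popcount=5 -> skip
r=56=111000 popcount=3 -> skip
r=57=111001 popcount=4 -> skip
r=58=111010 popcount=4 -> skip
r=59=111011 popcount=5 -> skip
r=60=111100 popcount=4 -> skip
r=61=111101 popcount=5 -> skip
r=62=111110 popcount=5 -> skip
r=63=111111 popcount=6 -> skip
r=64=1000000 popcount=1 -> KEEP
r=65=1000001 popcount=2 -> skip
r=66=1000010 popcount=2 -> skip
r=67=1000011 popcount=3 -> skip
Kept rows: 64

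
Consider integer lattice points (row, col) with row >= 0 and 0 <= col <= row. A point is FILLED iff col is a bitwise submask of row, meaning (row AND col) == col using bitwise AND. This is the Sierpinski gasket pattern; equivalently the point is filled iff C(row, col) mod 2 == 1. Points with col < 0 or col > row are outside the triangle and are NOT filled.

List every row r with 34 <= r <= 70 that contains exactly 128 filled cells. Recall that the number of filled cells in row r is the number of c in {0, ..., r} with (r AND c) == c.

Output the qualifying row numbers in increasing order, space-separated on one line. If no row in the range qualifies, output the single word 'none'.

Row r has 2^popcount(r) filled cells, so we need popcount(r) = log2(128) = 7.
Scan r = 34..70 and keep those with exactly 7 one-bits:
r=34=100010 popcount=2 -> skip
r=35=100011 popcount=3 -> skip
r=36=100100 popcount=2 -> skip
r=37=100101 popcount=3 -> skip
r=38=100110 popcount=3 -> skip
r=39=100111 popcount=4 -> skip
r=40=101000 popcount=2 -> skip
r=41=101001 popcount=3 -> skip
r=42=101010 popcount=3 -> skip
r=43=101011 popcount=4 -> skip
r=44=101100 popcount=3 -> skip
r=45=101101 popcount=4 -> skip
r=46=101110 popcount=4 -> skip
r=47=101111 popcount=5 -> skip
r=48=110000 popcount=2 -> skip
r=49=110001 popcount=3 -> skip
r=50=110010 popcount=3 -> skip
r=51=110011 popcount=4 -> skip
r=52=110100 popcount=3 -> skip
r=53=110101 popcount=4 -> skip
r=54=110110 popcount=4 -> skip
r=55=110111 popcount=5 -> skip
r=56=111000 popcount=3 -> skip
r=57=111001 popcount=4 -> skip
r=58=111010 popcount=4 -> skip
r=59=111011 popcount=5 -> skip
r=60=111100 popcount=4 -> skip
r=61=111101 popcount=5 -> skip
r=62=111110 popcount=5 -> skip
r=63=111111 popcount=6 -> skip
r=64=1000000 popcount=1 -> skip
r=65=1000001 popcount=2 -> skip
r=66=1000010 popcount=2 -> skip
r=67=1000011 popcount=3 -> skip
r=68=1000100 popcount=2 -> skip
r=69=1000101 popcount=3 -> skip
r=70=1000110 popcount=3 -> skip
Kept rows: none

Answer: none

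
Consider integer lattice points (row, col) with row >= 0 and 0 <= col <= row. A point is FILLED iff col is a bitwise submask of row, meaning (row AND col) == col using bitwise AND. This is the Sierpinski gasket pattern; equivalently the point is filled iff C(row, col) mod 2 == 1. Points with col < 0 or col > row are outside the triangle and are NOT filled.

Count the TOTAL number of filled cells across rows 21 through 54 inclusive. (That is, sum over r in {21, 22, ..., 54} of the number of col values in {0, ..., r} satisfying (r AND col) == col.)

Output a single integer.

Answer: 378

Derivation:
r21=10101 pc3: +8 =8
r22=10110 pc3: +8 =16
r23=10111 pc4: +16 =32
r24=11000 pc2: +4 =36
r25=11001 pc3: +8 =44
r26=11010 pc3: +8 =52
r27=11011 pc4: +16 =68
r28=11100 pc3: +8 =76
r29=11101 pc4: +16 =92
r30=11110 pc4: +16 =108
r31=11111 pc5: +32 =140
r32=100000 pc1: +2 =142
r33=100001 pc2: +4 =146
r34=100010 pc2: +4 =150
r35=100011 pc3: +8 =158
r36=100100 pc2: +4 =162
r37=100101 pc3: +8 =170
r38=100110 pc3: +8 =178
r39=100111 pc4: +16 =194
r40=101000 pc2: +4 =198
r41=101001 pc3: +8 =206
r42=101010 pc3: +8 =214
r43=101011 pc4: +16 =230
r44=101100 pc3: +8 =238
r45=101101 pc4: +16 =254
r46=101110 pc4: +16 =270
r47=101111 pc5: +32 =302
r48=110000 pc2: +4 =306
r49=110001 pc3: +8 =314
r50=110010 pc3: +8 =322
r51=110011 pc4: +16 =338
r52=110100 pc3: +8 =346
r53=110101 pc4: +16 =362
r54=110110 pc4: +16 =378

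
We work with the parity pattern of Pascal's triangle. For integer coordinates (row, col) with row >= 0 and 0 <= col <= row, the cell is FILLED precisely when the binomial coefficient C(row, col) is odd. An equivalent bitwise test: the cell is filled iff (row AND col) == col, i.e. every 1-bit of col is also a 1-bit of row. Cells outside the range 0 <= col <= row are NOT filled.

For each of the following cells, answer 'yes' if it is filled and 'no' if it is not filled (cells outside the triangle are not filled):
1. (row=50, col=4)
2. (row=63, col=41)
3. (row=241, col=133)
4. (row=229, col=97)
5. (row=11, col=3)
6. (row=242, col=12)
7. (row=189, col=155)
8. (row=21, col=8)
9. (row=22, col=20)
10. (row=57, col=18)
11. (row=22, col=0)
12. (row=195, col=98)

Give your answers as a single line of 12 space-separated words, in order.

(50,4): row=0b110010, col=0b100, row AND col = 0b0 = 0; 0 != 4 -> empty
(63,41): row=0b111111, col=0b101001, row AND col = 0b101001 = 41; 41 == 41 -> filled
(241,133): row=0b11110001, col=0b10000101, row AND col = 0b10000001 = 129; 129 != 133 -> empty
(229,97): row=0b11100101, col=0b1100001, row AND col = 0b1100001 = 97; 97 == 97 -> filled
(11,3): row=0b1011, col=0b11, row AND col = 0b11 = 3; 3 == 3 -> filled
(242,12): row=0b11110010, col=0b1100, row AND col = 0b0 = 0; 0 != 12 -> empty
(189,155): row=0b10111101, col=0b10011011, row AND col = 0b10011001 = 153; 153 != 155 -> empty
(21,8): row=0b10101, col=0b1000, row AND col = 0b0 = 0; 0 != 8 -> empty
(22,20): row=0b10110, col=0b10100, row AND col = 0b10100 = 20; 20 == 20 -> filled
(57,18): row=0b111001, col=0b10010, row AND col = 0b10000 = 16; 16 != 18 -> empty
(22,0): row=0b10110, col=0b0, row AND col = 0b0 = 0; 0 == 0 -> filled
(195,98): row=0b11000011, col=0b1100010, row AND col = 0b1000010 = 66; 66 != 98 -> empty

Answer: no yes no yes yes no no no yes no yes no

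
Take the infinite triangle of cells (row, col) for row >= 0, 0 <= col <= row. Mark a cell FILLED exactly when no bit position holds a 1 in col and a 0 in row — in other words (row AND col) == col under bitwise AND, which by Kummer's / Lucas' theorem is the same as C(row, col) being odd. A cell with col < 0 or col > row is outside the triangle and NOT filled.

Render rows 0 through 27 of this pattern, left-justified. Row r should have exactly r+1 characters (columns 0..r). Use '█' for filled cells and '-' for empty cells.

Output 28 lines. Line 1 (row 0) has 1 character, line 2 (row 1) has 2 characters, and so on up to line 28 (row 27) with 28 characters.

Answer: █
██
█-█
████
█---█
██--██
█-█-█-█
████████
█-------█
██------██
█-█-----█-█
████----████
█---█---█---█
██--██--██--██
█-█-█-█-█-█-█-█
████████████████
█---------------█
██--------------██
█-█-------------█-█
████------------████
█---█-----------█---█
██--██----------██--██
█-█-█-█---------█-█-█-█
████████--------████████
█-------█-------█-------█
██------██------██------██
█-█-----█-█-----█-█-----█-█
████----████----████----████

Derivation:
r0=0: █
r1=1: ██
r2=10: █-█
r3=11: ████
r4=100: █---█
r5=101: ██--██
r6=110: █-█-█-█
r7=111: ████████
r8=1000: █-------█
r9=1001: ██------██
r10=1010: █-█-----█-█
r11=1011: ████----████
r12=1100: █---█---█---█
r13=1101: ██--██--██--██
r14=1110: █-█-█-█-█-█-█-█
r15=1111: ████████████████
r16=10000: █---------------█
r17=10001: ██--------------██
r18=10010: █-█-------------█-█
r19=10011: ████------------████
r20=10100: █---█-----------█---█
r21=10101: ██--██----------██--██
r22=10110: █-█-█-█---------█-█-█-█
r23=10111: ████████--------████████
r24=11000: █-------█-------█-------█
r25=11001: ██------██------██------██
r26=11010: █-█-----█-█-----█-█-----█-█
r27=11011: ████----████----████----████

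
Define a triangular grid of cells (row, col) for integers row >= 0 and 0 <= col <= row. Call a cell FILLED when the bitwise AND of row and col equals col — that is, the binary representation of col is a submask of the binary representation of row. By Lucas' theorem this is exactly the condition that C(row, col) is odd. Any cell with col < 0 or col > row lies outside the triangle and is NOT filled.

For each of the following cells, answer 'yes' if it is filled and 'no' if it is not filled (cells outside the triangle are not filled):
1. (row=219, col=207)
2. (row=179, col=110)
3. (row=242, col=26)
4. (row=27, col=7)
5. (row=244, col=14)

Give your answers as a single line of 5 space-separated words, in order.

(219,207): row=0b11011011, col=0b11001111, row AND col = 0b11001011 = 203; 203 != 207 -> empty
(179,110): row=0b10110011, col=0b1101110, row AND col = 0b100010 = 34; 34 != 110 -> empty
(242,26): row=0b11110010, col=0b11010, row AND col = 0b10010 = 18; 18 != 26 -> empty
(27,7): row=0b11011, col=0b111, row AND col = 0b11 = 3; 3 != 7 -> empty
(244,14): row=0b11110100, col=0b1110, row AND col = 0b100 = 4; 4 != 14 -> empty

Answer: no no no no no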